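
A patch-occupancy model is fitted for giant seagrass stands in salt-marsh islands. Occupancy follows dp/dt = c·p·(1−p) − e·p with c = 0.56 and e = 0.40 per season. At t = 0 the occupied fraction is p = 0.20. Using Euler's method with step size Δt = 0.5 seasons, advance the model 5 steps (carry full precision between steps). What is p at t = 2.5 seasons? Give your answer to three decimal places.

Update rule: p ← p + [c·p·(1−p) − e·p]·Δt with Δt = 0.5.
t = 0.5: p = 0.20000 + (+0.00480) = 0.20480
t = 1: p = 0.20480 + (+0.00464) = 0.20944
t = 1.5: p = 0.20944 + (+0.00447) = 0.21391
t = 2: p = 0.21391 + (+0.00430) = 0.21821
t = 2.5: p = 0.21821 + (+0.00412) = 0.22234

0.222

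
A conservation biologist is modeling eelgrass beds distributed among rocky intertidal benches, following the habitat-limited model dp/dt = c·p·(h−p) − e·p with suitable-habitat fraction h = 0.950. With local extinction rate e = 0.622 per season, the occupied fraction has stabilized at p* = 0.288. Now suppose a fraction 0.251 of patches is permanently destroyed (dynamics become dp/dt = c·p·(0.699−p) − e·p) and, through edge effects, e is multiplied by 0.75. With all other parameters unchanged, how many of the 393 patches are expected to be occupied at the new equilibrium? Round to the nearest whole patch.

Balance c(h−p*) = e gives c = e/(0.95 − 0.28800) = 0.622/0.66200 = 0.93958.
New p* = 0.699 − e/c = 0.699 − 0.46650/0.93958 = 0.20250.
Expected occupied = 393 × 0.20250 = 79.58 ≈ 80.

80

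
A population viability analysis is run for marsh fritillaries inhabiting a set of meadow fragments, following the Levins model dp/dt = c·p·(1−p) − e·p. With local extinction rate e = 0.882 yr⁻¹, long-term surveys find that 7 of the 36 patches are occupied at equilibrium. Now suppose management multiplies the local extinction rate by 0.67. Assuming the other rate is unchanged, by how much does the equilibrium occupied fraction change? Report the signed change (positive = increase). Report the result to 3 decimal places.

0.266

Observed p* = 7/36 = 0.19444.
Balance c(1−p*) = e gives c = e/(1 − 0.19444) = 0.882/0.80556 = 1.09489.
New p* = 1 − e/c = 1 − 0.59094/1.09489 = 0.46027.
Δp* = 0.46027 − 0.19444 = +0.26583.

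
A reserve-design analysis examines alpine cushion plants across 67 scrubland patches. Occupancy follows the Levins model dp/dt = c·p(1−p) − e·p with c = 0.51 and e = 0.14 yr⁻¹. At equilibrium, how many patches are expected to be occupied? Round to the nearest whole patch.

p* = 1 − e/c = 1 − 0.14/0.51 = 0.7255.
Expected occupied patches = N × p* = 67 × 0.7255 = 48.61 ≈ 49.

49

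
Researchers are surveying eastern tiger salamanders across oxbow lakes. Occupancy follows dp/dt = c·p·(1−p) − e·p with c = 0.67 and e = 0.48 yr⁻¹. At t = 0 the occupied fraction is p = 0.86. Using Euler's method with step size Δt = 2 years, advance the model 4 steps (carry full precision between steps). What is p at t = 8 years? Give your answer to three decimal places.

Update rule: p ← p + [c·p·(1−p) − e·p]·Δt with Δt = 2.
p: 0.86000 → 0.19574  (Δp = -0.66426)
p: 0.19574 → 0.21878  (Δp = +0.02304)
p: 0.21878 → 0.23778  (Δp = +0.01900)
p: 0.23778 → 0.25237  (Δp = +0.01459)

0.252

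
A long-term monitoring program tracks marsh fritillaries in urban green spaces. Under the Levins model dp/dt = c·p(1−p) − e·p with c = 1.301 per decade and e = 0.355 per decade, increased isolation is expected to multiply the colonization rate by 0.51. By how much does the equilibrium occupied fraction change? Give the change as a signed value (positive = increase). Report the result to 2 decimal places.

Before: p* = 1 − 0.355/1.301 = 0.7271.
After the change, c = 0.66351, e = 0.355, so p* = 1 − 0.355/0.66351 = 0.4650.
Δp* = 0.4650 − 0.7271 = -0.2622.

-0.26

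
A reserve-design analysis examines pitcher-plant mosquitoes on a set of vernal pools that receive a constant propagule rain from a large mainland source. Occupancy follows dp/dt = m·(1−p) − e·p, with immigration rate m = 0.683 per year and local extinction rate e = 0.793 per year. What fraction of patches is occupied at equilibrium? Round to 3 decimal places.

At equilibrium the propagule rain into empty patches balances local extinction: m(1−p*) = e·p*.
p* = m/(m+e) = 0.683/(0.683+0.793) = 0.683/1.4760 = 0.4627.

0.463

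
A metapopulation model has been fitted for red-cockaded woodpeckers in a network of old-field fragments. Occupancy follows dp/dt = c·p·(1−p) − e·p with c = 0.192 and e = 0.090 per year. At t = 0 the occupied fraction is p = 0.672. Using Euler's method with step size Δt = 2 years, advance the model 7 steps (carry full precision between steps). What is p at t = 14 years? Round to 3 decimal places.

0.554

Update rule: p ← p + [c·p·(1−p) − e·p]·Δt with Δt = 2.
  1  |  dp/dt·Δt = -0.036320  |  p_1 = 0.635680
  2  |  dp/dt·Δt = -0.025491  |  p_2 = 0.610188
  3  |  dp/dt·Δt = -0.018496  |  p_3 = 0.591692
  4  |  dp/dt·Δt = -0.013733  |  p_4 = 0.577959
  5  |  dp/dt·Δt = -0.010366  |  p_5 = 0.567593
  6  |  dp/dt·Δt = -0.007921  |  p_6 = 0.559672
  7  |  dp/dt·Δt = -0.006108  |  p_7 = 0.553563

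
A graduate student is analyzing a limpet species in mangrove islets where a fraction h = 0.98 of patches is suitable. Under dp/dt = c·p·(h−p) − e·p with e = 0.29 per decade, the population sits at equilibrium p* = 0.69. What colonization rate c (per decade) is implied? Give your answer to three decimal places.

1.000

At equilibrium c(h−p*) = e, so c = e/(h−p*).
c = 0.29/(0.98 − 0.69) = 0.29/0.2900 = 1.0000.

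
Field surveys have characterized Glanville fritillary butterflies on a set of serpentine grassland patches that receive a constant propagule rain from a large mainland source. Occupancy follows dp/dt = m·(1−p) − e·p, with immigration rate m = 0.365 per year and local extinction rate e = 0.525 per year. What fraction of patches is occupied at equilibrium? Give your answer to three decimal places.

0.410

Setting dp/dt = 0: m − m·p* = e·p*, so m = (m+e)·p*.
p* = m/(m+e) = 0.365/(0.365+0.525) = 0.365/0.8900 = 0.4101.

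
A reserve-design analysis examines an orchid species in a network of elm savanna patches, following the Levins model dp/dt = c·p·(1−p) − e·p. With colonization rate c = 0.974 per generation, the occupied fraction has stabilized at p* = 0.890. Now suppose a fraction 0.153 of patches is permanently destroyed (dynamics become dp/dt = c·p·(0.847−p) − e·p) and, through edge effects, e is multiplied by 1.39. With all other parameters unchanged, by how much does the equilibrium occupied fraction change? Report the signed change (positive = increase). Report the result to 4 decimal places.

Balance c(1−p*) = e gives e = 0.974×(1 − 0.89000) = 0.10714.
New p* = 0.847 − e/c = 0.847 − 0.14892/0.97400 = 0.69410.
Δp* = 0.69410 − 0.89000 = -0.19590.

-0.1959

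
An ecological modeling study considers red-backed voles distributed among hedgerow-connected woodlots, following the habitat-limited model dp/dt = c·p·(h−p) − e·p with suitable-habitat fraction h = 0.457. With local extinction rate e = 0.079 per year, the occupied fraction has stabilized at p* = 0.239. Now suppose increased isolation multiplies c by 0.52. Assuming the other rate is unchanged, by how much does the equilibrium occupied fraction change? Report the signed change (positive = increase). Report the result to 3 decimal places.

-0.201

Balance c(h−p*) = e gives c = e/(0.457 − 0.23900) = 0.079/0.21800 = 0.36239.
New p* = 0.457 − e/c = 0.457 − 0.07900/0.18844 = 0.03777.
Δp* = 0.03777 − 0.23900 = -0.20123.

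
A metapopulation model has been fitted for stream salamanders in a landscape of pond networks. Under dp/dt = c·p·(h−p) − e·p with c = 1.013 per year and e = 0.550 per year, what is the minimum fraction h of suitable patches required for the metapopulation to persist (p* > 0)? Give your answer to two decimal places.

p* = h − e/c is positive only when h > e/c.
h_min = e/c = 0.550/1.013 = 0.5429.

0.54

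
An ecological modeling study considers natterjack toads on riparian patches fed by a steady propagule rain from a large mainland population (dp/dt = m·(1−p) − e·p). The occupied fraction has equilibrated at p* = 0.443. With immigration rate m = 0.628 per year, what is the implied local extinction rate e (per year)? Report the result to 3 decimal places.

At equilibrium m(1−p*) = e·p*, so e = m(1−p*)/p*.
e = 0.628 × 0.5570 / 0.443 = 0.7896.

0.790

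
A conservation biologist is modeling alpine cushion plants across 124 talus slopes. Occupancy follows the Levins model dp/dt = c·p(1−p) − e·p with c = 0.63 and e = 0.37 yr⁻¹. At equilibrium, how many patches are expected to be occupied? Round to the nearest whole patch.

p* = 1 − e/c = 1 − 0.37/0.63 = 0.4127.
Expected occupied patches = N × p* = 124 × 0.4127 = 51.17 ≈ 51.

51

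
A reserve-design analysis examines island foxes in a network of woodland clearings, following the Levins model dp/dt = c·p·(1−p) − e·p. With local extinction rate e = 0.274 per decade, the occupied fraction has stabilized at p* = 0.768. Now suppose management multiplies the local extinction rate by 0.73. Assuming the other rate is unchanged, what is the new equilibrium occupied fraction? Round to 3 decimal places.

Balance c(1−p*) = e gives c = e/(1 − 0.76800) = 0.274/0.23200 = 1.18103.
New p* = 1 − e/c = 1 − 0.20002/1.18103 = 0.83064.

0.831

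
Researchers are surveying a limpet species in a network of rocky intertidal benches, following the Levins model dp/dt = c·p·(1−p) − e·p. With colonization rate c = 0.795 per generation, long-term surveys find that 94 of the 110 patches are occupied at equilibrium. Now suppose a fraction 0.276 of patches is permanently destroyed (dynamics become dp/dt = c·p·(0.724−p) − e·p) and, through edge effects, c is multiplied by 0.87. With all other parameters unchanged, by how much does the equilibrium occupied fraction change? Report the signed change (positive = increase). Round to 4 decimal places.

-0.2977

Observed p* = 94/110 = 0.85455.
Balance c(1−p*) = e gives e = 0.795×(1 − 0.85455) = 0.11563.
New p* = 0.724 − e/c = 0.724 − 0.11563/0.69165 = 0.55682.
Δp* = 0.55682 − 0.85455 = -0.29773.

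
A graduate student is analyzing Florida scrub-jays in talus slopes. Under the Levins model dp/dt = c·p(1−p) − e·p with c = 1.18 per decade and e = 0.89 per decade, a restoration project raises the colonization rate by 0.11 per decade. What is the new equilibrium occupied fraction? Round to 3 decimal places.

0.310

Before: p* = 1 − 0.89/1.18 = 0.2458.
After the change, c = 1.29, e = 0.89, so p* = 1 − 0.89/1.29 = 0.3101.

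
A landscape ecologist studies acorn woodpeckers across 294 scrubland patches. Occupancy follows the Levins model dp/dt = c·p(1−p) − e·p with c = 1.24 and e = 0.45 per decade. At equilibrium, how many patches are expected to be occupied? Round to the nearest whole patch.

p* = 1 − e/c = 1 − 0.45/1.24 = 0.6371.
Expected occupied patches = N × p* = 294 × 0.6371 = 187.31 ≈ 187.

187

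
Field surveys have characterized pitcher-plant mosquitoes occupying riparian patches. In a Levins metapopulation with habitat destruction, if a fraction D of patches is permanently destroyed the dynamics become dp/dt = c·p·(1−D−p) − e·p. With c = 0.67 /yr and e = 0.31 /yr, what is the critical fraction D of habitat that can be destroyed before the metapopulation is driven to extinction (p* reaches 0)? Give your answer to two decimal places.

0.54

The nontrivial equilibrium is p* = (1−D) − e/c; extinction occurs when this hits zero.
So D_crit = 1 − e/c = 1 − 0.31/0.67 = 1 − 0.4627 = 0.5373.
This equals the undisturbed p*, a classic result of Lande's extension.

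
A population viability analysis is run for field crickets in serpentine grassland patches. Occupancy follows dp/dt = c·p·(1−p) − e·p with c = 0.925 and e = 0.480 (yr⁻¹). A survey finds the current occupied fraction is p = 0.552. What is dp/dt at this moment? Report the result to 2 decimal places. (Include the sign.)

-0.04

Colonization term: c·p·(1−p) = 0.925×0.552×0.4480 = 0.22875.
Extinction term: e·p = 0.26496.
dp/dt = 0.22875 − 0.26496 = -0.03621.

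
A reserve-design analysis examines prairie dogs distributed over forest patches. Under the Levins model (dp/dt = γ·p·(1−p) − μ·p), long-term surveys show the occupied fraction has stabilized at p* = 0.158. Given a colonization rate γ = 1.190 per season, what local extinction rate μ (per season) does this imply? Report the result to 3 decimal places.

1.002

At equilibrium γ(1−p*) = μ.
μ = 1.190 × (1 − 0.158) = 1.190 × 0.8420 = 1.0020.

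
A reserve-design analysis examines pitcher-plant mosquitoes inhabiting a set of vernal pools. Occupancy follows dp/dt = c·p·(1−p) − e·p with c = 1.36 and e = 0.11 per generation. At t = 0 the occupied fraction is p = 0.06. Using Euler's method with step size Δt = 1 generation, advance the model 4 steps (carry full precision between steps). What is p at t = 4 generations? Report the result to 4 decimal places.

Update rule: p ← p + [c·p·(1−p) − e·p]·Δt with Δt = 1.
  1  |  dp/dt·Δt = +0.070104  |  p_1 = 0.130104
  2  |  dp/dt·Δt = +0.139609  |  p_2 = 0.269713
  3  |  dp/dt·Δt = +0.238208  |  p_3 = 0.507921
  4  |  dp/dt·Δt = +0.284043  |  p_4 = 0.791965

0.7920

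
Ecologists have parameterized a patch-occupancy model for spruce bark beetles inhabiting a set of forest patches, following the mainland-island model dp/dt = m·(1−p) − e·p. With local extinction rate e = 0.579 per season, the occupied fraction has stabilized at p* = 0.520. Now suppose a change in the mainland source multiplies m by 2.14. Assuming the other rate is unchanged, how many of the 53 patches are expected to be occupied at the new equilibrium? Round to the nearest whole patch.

Balance m(1−p*) = e·p* gives m = e·p*/(1−p*) = 0.579×0.52000/0.48000 = 0.62725.
New p* = m/(m+e) = 1.34231/(1.34231+0.57900) = 0.69864.
Expected occupied = 53 × 0.69864 = 37.03 ≈ 37.

37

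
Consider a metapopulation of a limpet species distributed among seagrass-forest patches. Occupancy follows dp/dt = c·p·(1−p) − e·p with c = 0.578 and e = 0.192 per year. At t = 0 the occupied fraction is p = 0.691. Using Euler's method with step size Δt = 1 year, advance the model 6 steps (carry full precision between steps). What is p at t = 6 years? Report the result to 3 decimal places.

0.669

Update rule: p ← p + [c·p·(1−p) − e·p]·Δt with Δt = 1.
  1  |  dp/dt·Δt = -0.009258  |  p_1 = 0.681742
  2  |  dp/dt·Δt = -0.005486  |  p_2 = 0.676256
  3  |  dp/dt·Δt = -0.003297  |  p_3 = 0.672959
  4  |  dp/dt·Δt = -0.001999  |  p_4 = 0.670960
  5  |  dp/dt·Δt = -0.001218  |  p_5 = 0.669742
  6  |  dp/dt·Δt = -0.000744  |  p_6 = 0.668998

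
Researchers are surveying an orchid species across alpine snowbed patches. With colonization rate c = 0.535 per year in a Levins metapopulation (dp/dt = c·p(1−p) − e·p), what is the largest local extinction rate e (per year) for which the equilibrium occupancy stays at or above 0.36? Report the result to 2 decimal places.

1 − e/c ≥ 0.36 ⇒ e ≤ c(1 − 0.36) = 0.535 × 0.6400.
e_max = 0.3424.

0.34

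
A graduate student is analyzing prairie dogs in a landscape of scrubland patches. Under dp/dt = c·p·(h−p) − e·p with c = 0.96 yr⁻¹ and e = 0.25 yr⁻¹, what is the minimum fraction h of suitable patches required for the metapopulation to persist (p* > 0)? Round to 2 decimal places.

p* = h − e/c is positive only when h > e/c.
h_min = e/c = 0.25/0.96 = 0.2604.

0.26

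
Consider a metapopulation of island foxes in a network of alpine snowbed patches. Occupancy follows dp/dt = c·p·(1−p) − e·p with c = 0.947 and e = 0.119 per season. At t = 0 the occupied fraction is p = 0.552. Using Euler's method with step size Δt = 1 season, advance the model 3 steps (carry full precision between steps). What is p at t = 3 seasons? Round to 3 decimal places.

0.864

Update rule: p ← p + [c·p·(1−p) − e·p]·Δt with Δt = 1.
p: 0.55200 → 0.72050  (Δp = +0.16850)
p: 0.72050 → 0.82547  (Δp = +0.10497)
p: 0.82547 → 0.86367  (Δp = +0.03820)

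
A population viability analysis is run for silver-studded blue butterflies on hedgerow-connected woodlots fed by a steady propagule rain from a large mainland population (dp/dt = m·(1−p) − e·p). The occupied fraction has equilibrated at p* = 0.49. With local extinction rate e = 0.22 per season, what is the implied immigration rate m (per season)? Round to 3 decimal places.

0.211

At equilibrium m(1−p*) = e·p*, so m = e·p*/(1−p*).
m = 0.22 × 0.49 / 0.5100 = 0.1078/0.5100 = 0.2114.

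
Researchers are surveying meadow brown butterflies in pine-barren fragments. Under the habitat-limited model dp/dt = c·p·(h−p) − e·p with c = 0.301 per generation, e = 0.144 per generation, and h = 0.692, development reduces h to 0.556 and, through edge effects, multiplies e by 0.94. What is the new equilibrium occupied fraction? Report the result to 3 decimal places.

Before: p* = h − e/c = 0.692 − 0.144/0.301 = 0.692 − 0.4784 = 0.2136.
After: c = 0.301, e = 0.13536, h = 0.556; p* = 0.556 − 0.13536/0.301 = 0.1063.

0.106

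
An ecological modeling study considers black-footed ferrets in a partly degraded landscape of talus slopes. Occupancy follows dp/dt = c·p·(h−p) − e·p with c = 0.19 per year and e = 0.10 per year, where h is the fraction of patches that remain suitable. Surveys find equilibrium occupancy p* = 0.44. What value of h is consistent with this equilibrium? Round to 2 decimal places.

0.97

At equilibrium c(h−p*) = e, so h = p* + e/c.
h = 0.44 + 0.10/0.19 = 0.44 + 0.5263 = 0.9663.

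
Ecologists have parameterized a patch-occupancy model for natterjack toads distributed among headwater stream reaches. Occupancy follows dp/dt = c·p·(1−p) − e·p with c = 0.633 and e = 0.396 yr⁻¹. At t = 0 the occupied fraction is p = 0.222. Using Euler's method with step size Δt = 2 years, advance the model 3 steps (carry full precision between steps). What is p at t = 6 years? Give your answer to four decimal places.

0.3294

Update rule: p ← p + [c·p·(1−p) − e·p]·Δt with Δt = 2.
step 1: Δp = +0.04283, p = 0.26483
step 2: Δp = +0.03674, p = 0.30157
step 3: Δp = +0.02781, p = 0.32938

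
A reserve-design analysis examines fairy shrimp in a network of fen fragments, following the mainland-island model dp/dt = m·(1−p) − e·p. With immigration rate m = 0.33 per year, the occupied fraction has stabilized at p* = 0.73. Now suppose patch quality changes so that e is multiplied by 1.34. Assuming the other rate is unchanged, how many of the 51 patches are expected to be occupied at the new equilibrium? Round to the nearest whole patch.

34

Balance m(1−p*) = e·p* gives e = m(1−p*)/p* = 0.33×0.27000/0.73000 = 0.12205.
New p* = m/(m+e) = 0.33000/(0.33000+0.16355) = 0.66863.
Expected occupied = 51 × 0.66863 = 34.10 ≈ 34.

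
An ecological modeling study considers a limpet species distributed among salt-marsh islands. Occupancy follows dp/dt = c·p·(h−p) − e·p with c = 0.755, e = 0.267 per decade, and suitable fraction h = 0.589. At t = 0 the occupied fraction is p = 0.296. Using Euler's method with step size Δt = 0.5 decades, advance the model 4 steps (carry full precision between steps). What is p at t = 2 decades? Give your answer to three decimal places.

Update rule: p ← p + [c·p·(h−p) − e·p]·Δt with Δt = 0.5.
  1  |  dp/dt·Δt = -0.006776  |  p_1 = 0.289224
  2  |  dp/dt·Δt = -0.005881  |  p_2 = 0.283343
  3  |  dp/dt·Δt = -0.005133  |  p_3 = 0.278210
  4  |  dp/dt·Δt = -0.004501  |  p_4 = 0.273709

0.274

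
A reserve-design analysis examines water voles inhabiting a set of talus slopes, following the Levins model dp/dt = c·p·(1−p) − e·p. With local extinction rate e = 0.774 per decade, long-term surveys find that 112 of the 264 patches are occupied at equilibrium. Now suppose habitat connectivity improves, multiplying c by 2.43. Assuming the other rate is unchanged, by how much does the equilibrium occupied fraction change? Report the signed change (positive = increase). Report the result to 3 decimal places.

Observed p* = 112/264 = 0.42424.
Balance c(1−p*) = e gives c = e/(1 − 0.42424) = 0.774/0.57576 = 1.34431.
New p* = 1 − e/c = 1 − 0.77400/3.26667 = 0.76306.
Δp* = 0.76306 − 0.42424 = +0.33882.

0.339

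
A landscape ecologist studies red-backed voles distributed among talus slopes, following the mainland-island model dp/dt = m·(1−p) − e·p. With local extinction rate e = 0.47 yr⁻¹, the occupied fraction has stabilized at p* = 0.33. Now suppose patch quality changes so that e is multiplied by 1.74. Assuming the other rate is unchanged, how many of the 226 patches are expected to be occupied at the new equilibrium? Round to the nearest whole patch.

50

Balance m(1−p*) = e·p* gives m = e·p*/(1−p*) = 0.47×0.33000/0.67000 = 0.23149.
New p* = m/(m+e) = 0.23149/(0.23149+0.81780) = 0.22062.
Expected occupied = 226 × 0.22062 = 49.86 ≈ 50.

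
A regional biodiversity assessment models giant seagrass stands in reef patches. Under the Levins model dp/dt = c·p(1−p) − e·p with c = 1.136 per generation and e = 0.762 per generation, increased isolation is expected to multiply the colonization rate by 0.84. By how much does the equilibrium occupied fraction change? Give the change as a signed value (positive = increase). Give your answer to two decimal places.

Before: p* = 1 − 0.762/1.136 = 0.3292.
After the change, c = 0.95424, e = 0.762, so p* = 1 − 0.762/0.95424 = 0.2015.
Δp* = 0.2015 − 0.3292 = -0.1278.

-0.13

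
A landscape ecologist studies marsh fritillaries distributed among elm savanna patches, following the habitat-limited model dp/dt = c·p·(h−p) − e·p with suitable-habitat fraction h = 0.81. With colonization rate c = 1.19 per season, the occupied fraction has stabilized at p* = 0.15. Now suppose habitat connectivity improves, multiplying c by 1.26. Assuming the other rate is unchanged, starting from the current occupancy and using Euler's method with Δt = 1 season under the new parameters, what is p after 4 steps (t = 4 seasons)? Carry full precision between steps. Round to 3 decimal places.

Balance c(h−p*) = e gives e = 1.19×(0.81 − 0.15000) = 0.78540.
Starting from p₀ = 0.15000; update p ← p + (dp/dt)·Δt with the new parameters.
step 1: Δp = +0.03063, p = 0.18063
step 2: Δp = +0.02859, p = 0.20922
step 3: Δp = +0.02415, p = 0.23337
step 4: Δp = +0.01848, p = 0.25185

0.252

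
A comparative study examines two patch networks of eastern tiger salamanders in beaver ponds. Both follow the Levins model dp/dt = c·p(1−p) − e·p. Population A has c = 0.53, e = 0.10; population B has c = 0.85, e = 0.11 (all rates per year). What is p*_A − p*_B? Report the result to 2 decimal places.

-0.06

A: p*_A = 1 − 0.10/0.53 = 0.8113.
B: p*_B = 1 − 0.11/0.85 = 0.8706.
p*_A − p*_B = 0.8113 − 0.8706 = -0.0593.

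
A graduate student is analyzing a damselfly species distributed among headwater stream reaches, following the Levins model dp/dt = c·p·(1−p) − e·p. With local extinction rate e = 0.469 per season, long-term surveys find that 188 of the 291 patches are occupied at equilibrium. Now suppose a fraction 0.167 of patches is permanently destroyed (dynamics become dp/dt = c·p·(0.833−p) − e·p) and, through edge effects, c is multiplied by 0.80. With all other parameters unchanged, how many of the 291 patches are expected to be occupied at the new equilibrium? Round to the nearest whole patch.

114

Observed p* = 188/291 = 0.64605.
Balance c(1−p*) = e gives c = e/(1 − 0.64605) = 0.469/0.35395 = 1.32505.
New p* = 0.833 − e/c = 0.833 − 0.46900/1.06004 = 0.39056.
Expected occupied = 291 × 0.39056 = 113.65 ≈ 114.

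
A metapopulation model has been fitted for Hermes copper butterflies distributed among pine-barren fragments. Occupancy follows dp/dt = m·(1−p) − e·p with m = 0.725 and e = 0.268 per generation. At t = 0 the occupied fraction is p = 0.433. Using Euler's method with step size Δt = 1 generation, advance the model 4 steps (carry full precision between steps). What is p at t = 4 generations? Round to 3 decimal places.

Update rule: p ← p + [m·(1−p) − e·p]·Δt with Δt = 1.
t = 1: p = 0.43300 + (+0.29503) = 0.72803
t = 2: p = 0.72803 + (+0.00207) = 0.73010
t = 3: p = 0.73010 + (+0.00001) = 0.73011
t = 4: p = 0.73011 + (+0.00000) = 0.73011

0.730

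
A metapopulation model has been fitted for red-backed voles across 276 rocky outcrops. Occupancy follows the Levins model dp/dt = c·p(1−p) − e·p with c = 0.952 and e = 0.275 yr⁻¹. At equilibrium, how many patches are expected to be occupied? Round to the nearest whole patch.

p* = 1 − e/c = 1 − 0.275/0.952 = 0.7111.
Expected occupied patches = N × p* = 276 × 0.7111 = 196.27 ≈ 196.

196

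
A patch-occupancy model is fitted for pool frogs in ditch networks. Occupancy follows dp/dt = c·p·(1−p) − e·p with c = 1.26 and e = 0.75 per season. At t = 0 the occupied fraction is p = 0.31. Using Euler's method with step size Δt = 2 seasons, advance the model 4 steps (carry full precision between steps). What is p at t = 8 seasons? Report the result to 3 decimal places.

Update rule: p ← p + [c·p·(1−p) − e·p]·Δt with Δt = 2.
step 1: Δp = +0.07403, p = 0.38403
step 2: Δp = +0.02007, p = 0.40409
step 3: Δp = +0.00068, p = 0.40477
step 4: Δp = -0.00001, p = 0.40476

0.405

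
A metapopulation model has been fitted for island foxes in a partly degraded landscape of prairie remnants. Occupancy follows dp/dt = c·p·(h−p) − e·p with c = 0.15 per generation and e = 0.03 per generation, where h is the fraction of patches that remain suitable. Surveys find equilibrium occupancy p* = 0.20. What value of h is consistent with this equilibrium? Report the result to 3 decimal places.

0.400

At equilibrium c(h−p*) = e, so h = p* + e/c.
h = 0.20 + 0.03/0.15 = 0.20 + 0.2000 = 0.4000.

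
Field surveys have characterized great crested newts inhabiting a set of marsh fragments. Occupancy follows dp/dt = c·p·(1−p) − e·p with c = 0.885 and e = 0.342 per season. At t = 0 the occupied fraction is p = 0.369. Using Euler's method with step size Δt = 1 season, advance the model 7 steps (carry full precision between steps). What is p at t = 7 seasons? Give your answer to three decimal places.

Update rule: p ← p + [c·p·(1−p) − e·p]·Δt with Δt = 1.
p: 0.36900 → 0.44886  (Δp = +0.07986)
p: 0.44886 → 0.51429  (Δp = +0.06542)
p: 0.51429 → 0.55947  (Δp = +0.04518)
p: 0.55947 → 0.58625  (Δp = +0.02678)
p: 0.58625 → 0.60042  (Δp = +0.01417)
p: 0.60042 → 0.60740  (Δp = +0.00698)
p: 0.60740 → 0.61071  (Δp = +0.00331)

0.611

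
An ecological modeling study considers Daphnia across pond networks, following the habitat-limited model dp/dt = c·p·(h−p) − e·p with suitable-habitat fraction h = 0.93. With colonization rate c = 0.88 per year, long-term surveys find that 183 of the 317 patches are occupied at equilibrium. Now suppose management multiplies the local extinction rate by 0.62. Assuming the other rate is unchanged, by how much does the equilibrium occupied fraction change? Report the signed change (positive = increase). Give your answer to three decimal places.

Observed p* = 183/317 = 0.57729.
Balance c(h−p*) = e gives e = 0.88×(0.93 − 0.57729) = 0.31038.
New p* = 0.93 − e/c = 0.93 − 0.19244/0.88000 = 0.71132.
Δp* = 0.71132 − 0.57729 = +0.13403.

0.134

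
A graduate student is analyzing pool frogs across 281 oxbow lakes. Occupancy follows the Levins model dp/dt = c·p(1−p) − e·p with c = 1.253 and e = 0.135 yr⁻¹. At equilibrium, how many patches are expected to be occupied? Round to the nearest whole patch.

251

p* = 1 − e/c = 1 − 0.135/1.253 = 0.8923.
Expected occupied patches = N × p* = 281 × 0.8923 = 250.72 ≈ 251.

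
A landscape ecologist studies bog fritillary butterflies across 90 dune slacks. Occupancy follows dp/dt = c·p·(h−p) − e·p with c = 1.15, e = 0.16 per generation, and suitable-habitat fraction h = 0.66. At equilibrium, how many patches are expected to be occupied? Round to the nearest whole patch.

47

p* = h − e/c = 0.66 − 0.1391 = 0.5209.
Expected occupied patches = N × p* = 90 × 0.5209 = 46.88 ≈ 47.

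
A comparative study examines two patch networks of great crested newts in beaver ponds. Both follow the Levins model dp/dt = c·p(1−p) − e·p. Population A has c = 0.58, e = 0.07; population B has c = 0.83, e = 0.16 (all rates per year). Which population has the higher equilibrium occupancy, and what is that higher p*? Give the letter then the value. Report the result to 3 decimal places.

A: p*_A = 1 − 0.07/0.58 = 0.8793.
B: p*_B = 1 − 0.16/0.83 = 0.8072.
A is higher at 0.8793.

A, 0.879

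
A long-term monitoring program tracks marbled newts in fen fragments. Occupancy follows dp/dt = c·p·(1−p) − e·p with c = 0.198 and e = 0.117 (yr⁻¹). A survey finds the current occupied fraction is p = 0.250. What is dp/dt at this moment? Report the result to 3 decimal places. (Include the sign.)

Colonization term: c·p·(1−p) = 0.198×0.250×0.7500 = 0.03713.
Extinction term: e·p = 0.02925.
dp/dt = 0.03713 − 0.02925 = 0.00788.

0.008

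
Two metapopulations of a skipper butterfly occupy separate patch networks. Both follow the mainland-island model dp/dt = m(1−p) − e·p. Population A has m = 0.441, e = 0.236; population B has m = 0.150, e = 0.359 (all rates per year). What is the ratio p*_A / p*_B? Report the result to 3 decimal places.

2.210

A: p*_A = m/(m+e) = 0.441/0.6770 = 0.6514.
B: p*_B = 0.150/0.5090 = 0.2947.
p*_A / p*_B = 0.6514/0.2947 = 2.2104.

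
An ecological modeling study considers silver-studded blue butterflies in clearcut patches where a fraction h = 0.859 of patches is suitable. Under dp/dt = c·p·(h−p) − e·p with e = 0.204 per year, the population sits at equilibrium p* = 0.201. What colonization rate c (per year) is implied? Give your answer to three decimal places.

0.310

At equilibrium c(h−p*) = e, so c = e/(h−p*).
c = 0.204/(0.859 − 0.201) = 0.204/0.6580 = 0.3100.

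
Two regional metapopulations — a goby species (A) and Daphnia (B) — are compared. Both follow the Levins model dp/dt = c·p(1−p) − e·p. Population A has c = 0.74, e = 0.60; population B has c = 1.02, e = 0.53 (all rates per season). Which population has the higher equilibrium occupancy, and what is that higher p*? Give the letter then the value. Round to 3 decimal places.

A: p*_A = 1 − 0.60/0.74 = 0.1892.
B: p*_B = 1 − 0.53/1.02 = 0.4804.
B is higher at 0.4804.

B, 0.480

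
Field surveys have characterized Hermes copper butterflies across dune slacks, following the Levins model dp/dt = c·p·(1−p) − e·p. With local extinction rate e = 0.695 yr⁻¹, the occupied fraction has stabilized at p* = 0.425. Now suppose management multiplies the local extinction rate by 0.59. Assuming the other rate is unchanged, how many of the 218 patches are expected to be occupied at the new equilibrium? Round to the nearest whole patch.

144

Balance c(1−p*) = e gives c = e/(1 − 0.42500) = 0.695/0.57500 = 1.20870.
New p* = 1 − e/c = 1 − 0.41005/1.20870 = 0.66075.
Expected occupied = 218 × 0.66075 = 144.04 ≈ 144.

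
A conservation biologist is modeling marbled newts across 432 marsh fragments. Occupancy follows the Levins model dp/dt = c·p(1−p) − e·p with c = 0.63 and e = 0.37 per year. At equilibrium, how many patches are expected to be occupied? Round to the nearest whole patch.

178

p* = 1 − e/c = 1 − 0.37/0.63 = 0.4127.
Expected occupied patches = N × p* = 432 × 0.4127 = 178.29 ≈ 178.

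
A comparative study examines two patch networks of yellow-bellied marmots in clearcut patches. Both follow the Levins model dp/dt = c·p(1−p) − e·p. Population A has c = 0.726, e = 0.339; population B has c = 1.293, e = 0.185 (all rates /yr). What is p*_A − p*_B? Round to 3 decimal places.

A: p*_A = 1 − 0.339/0.726 = 0.5331.
B: p*_B = 1 − 0.185/1.293 = 0.8569.
p*_A − p*_B = 0.5331 − 0.8569 = -0.3239.

-0.324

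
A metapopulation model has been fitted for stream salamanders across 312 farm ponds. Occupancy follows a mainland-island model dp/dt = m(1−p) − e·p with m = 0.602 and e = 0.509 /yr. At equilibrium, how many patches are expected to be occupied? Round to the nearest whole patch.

169

p* = m/(m+e) = 0.602/1.1110 = 0.5419.
Expected occupied patches = N × p* = 312 × 0.5419 = 169.06 ≈ 169.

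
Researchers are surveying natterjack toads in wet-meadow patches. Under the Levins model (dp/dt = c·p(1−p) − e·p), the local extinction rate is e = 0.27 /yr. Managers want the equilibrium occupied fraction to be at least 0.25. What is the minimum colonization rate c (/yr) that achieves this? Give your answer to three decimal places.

p* = 1 − e/c ≥ 0.25 requires e/c ≤ 0.7500, i.e. c ≥ e/0.7500.
c_min = 0.27/0.7500 = 0.3600.

0.360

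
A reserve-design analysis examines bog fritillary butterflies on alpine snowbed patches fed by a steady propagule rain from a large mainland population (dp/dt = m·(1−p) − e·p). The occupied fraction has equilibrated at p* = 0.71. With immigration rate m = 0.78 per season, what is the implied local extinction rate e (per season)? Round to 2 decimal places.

At equilibrium m(1−p*) = e·p*, so e = m(1−p*)/p*.
e = 0.78 × 0.2900 / 0.71 = 0.3186.

0.32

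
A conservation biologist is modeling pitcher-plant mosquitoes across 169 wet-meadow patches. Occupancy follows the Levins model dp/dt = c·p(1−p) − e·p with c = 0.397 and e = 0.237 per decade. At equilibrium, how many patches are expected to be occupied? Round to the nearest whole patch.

p* = 1 − e/c = 1 − 0.237/0.397 = 0.4030.
Expected occupied patches = N × p* = 169 × 0.4030 = 68.11 ≈ 68.

68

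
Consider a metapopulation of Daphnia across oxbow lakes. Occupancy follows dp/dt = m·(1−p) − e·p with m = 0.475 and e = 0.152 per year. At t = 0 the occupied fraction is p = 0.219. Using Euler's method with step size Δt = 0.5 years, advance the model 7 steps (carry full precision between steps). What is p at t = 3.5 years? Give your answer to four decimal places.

Update rule: p ← p + [m·(1−p) − e·p]·Δt with Δt = 0.5.
t = 0.5: p = 0.21900 + (+0.16884) = 0.38784
t = 1: p = 0.38784 + (+0.11591) = 0.50375
t = 1.5: p = 0.50375 + (+0.07957) = 0.58333
t = 2: p = 0.58333 + (+0.05463) = 0.63795
t = 2.5: p = 0.63795 + (+0.03750) = 0.67546
t = 3: p = 0.67546 + (+0.02574) = 0.70120
t = 3.5: p = 0.70120 + (+0.01767) = 0.71887

0.7189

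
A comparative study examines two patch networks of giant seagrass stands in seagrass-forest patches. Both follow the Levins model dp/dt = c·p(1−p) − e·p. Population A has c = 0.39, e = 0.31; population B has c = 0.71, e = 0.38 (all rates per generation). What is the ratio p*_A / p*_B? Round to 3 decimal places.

0.441

A: p*_A = 1 − 0.31/0.39 = 0.2051.
B: p*_B = 1 − 0.38/0.71 = 0.4648.
p*_A / p*_B = 0.2051/0.4648 = 0.4413.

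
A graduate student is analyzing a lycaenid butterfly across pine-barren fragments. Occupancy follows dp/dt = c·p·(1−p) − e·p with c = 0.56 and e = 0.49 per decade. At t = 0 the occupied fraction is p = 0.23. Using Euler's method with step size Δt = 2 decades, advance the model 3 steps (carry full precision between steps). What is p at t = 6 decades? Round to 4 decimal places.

0.1727

Update rule: p ← p + [c·p·(1−p) − e·p]·Δt with Δt = 2.
t = 2: p = 0.23000 + (-0.02705) = 0.20295
t = 4: p = 0.20295 + (-0.01772) = 0.18523
t = 6: p = 0.18523 + (-0.01250) = 0.17274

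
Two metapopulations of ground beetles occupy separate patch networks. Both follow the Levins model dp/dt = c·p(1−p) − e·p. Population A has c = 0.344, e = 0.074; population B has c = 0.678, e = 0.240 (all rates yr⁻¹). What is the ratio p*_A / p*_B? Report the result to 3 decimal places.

1.215

A: p*_A = 1 − 0.074/0.344 = 0.7849.
B: p*_B = 1 − 0.240/0.678 = 0.6460.
p*_A / p*_B = 0.7849/0.6460 = 1.2150.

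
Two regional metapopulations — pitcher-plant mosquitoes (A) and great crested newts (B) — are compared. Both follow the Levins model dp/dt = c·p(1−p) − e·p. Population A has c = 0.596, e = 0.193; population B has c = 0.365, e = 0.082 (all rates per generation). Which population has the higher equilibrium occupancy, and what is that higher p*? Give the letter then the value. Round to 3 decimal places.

B, 0.775

A: p*_A = 1 − 0.193/0.596 = 0.6762.
B: p*_B = 1 − 0.082/0.365 = 0.7753.
B is higher at 0.7753.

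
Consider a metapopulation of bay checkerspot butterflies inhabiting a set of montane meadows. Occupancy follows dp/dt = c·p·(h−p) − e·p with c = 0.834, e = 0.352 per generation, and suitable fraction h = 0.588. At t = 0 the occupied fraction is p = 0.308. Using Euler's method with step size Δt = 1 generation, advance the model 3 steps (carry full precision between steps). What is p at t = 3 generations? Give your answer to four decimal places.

0.2307

Update rule: p ← p + [c·p·(h−p) − e·p]·Δt with Δt = 1.
step 1: Δp = -0.03649, p = 0.27151
step 2: Δp = -0.02391, p = 0.24760
step 3: Δp = -0.01686, p = 0.23074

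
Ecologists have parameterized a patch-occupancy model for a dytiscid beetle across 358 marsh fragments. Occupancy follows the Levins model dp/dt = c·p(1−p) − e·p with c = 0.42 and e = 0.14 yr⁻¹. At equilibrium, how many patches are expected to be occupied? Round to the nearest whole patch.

239

p* = 1 − e/c = 1 − 0.14/0.42 = 0.6667.
Expected occupied patches = N × p* = 358 × 0.6667 = 238.67 ≈ 239.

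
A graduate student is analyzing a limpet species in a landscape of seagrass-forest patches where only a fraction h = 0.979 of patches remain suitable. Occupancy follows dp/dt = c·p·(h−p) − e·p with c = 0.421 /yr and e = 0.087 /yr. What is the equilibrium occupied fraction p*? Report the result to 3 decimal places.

0.772

Setting dp/dt = 0 and dividing by p* gives c·(h−p*) = e.
So p* = h − e/c = 0.979 − 0.087/0.421 = 0.979 − 0.2067 = 0.7723.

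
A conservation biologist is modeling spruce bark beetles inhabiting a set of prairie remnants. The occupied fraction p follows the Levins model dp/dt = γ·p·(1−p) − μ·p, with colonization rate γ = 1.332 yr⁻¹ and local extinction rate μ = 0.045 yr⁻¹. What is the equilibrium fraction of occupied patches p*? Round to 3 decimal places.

Setting dp/dt = 0 and dividing through by p* gives γ·(1−p*) = μ.
So p* = 1 − μ/γ = 1 − 0.045/1.332 = 1 − 0.0338 = 0.9662.

0.966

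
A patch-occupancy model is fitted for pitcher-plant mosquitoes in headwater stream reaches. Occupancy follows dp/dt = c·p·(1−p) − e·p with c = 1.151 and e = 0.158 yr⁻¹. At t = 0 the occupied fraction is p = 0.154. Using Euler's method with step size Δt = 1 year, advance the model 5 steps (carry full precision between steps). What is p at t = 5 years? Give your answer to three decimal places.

0.861

Update rule: p ← p + [c·p·(1−p) − e·p]·Δt with Δt = 1.
p: 0.15400 → 0.27962  (Δp = +0.12562)
p: 0.27962 → 0.46730  (Δp = +0.18767)
p: 0.46730 → 0.67998  (Δp = +0.21269)
p: 0.67998 → 0.82301  (Δp = +0.14303)
p: 0.82301 → 0.86063  (Δp = +0.03762)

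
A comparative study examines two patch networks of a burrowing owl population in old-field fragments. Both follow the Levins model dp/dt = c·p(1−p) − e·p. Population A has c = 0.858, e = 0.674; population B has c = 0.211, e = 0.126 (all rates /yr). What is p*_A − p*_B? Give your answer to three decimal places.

A: p*_A = 1 − 0.674/0.858 = 0.2145.
B: p*_B = 1 − 0.126/0.211 = 0.4028.
p*_A − p*_B = 0.2145 − 0.4028 = -0.1884.

-0.188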